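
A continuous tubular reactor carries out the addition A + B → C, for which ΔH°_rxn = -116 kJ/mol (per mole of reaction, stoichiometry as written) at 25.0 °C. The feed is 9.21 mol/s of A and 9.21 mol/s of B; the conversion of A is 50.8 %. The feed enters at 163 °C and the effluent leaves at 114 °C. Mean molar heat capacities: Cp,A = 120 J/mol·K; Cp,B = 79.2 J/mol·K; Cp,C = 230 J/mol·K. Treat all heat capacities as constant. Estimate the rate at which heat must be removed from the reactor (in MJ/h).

Q_out = 2230 MJ/h

Extent of reaction ξ = 0.508 × 9.21 = 4.6787 mol/s
Reaction term: ξ·ΔH°_rxn = 4.6787 × -116 = -542.73 kJ/s
Sensible, feed 163→25 °C: -253.18 kJ/s
Outlet flows (mol/s): A 4.5313, B 4.5313, C 4.6787
Sensible, products 25→114 °C: 176.11 kJ/s
Q = ΔH = -619.8 kJ/s = -619.8 kW
Heat removed = 2231.3 MJ/h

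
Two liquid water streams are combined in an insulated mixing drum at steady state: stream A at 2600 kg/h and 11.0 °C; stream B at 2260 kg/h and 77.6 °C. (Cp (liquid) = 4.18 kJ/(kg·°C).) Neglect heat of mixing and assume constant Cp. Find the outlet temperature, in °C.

T_out = 42.0 °C

Adiabatic, steady state ⇒ Σ ṁᵢCp,ᵢ(T_out − Tᵢ) = 0
T_out = Σ ṁᵢCp,ᵢTᵢ / Σ ṁᵢCp,ᵢ
      = 852620 / 20315 = 41.97 °C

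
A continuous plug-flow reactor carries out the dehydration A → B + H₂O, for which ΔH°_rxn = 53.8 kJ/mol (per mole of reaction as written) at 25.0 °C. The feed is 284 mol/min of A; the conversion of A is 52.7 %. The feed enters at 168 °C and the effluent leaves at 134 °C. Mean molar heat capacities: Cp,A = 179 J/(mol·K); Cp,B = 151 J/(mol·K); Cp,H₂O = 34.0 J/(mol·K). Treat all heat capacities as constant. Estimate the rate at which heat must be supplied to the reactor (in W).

Q_in = 107000 W

Extent of reaction ξ = 0.527 × 284 = 149.67 mol/min
Reaction term: ξ·ΔH°_rxn = 149.67 × 53.8 = 8052.1 kJ/min
Sensible, feed 168→25 °C: -7269.5 kJ/min
Outlet flows (mol/min): A 134.33, B 149.67, H₂O 149.67
Sensible, products 25→134 °C: 5639 kJ/min
Q = ΔH = 6421.6 kJ/min = 107.03 kW
Heat supplied = 107030 W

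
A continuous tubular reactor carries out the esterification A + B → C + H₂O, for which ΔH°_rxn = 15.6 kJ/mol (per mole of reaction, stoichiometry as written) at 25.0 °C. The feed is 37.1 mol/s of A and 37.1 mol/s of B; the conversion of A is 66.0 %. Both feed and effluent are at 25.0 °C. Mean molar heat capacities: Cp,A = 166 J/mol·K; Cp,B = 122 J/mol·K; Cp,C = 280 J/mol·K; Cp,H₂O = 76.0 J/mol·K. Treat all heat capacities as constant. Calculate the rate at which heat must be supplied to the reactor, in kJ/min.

Extent of reaction ξ = 0.660 × 37.1 = 24.486 mol/s
Reaction term: ξ·ΔH°_rxn = 24.486 × 15.6 = 381.98 kJ/s
Q = ΔH = 381.98 kJ/s = 381.98 kW
Heat supplied = 22919 kJ/min

Q_in = 22900 kJ/min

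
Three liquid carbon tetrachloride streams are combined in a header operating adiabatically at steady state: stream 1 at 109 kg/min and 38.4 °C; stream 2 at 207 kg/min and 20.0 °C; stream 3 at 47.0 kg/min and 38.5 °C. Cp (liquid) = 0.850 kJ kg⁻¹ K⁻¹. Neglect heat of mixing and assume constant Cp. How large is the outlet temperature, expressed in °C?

T_out = 27.9 °C

No heat crosses the boundary, so H_out = H_in.
T_out = Σ ṁᵢCp,ᵢTᵢ / Σ ṁᵢCp,ᵢ
      = 8614.8 / 308.55 = 27.92 °C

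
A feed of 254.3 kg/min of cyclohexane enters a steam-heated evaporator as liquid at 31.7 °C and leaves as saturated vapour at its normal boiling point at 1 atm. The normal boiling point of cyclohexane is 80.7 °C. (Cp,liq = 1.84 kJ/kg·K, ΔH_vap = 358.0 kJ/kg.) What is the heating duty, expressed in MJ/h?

liquid 31.7→80.7 °C: 90.16 kJ/kg
vaporisation at 80.7 °C: 358 kJ/kg
Δh = 90.16 + 358 = 448.16 kJ/kg
Q = ṁ·Δh = 254.3 kg/min × 448.16 kJ/kg = 113970 kJ/min
|Q| = 1899.5 kW = 6838 MJ/h

Q = 6840 MJ/h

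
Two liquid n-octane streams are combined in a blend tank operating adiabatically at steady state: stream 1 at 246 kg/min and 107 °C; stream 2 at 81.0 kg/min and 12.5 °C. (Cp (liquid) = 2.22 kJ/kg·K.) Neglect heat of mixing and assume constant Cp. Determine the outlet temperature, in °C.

No heat crosses the boundary, so H_out = H_in.
T_out = Σ ṁᵢCp,ᵢTᵢ / Σ ṁᵢCp,ᵢ
      = 60683 / 725.94 = 83.592 °C

T_out = 83.6 °C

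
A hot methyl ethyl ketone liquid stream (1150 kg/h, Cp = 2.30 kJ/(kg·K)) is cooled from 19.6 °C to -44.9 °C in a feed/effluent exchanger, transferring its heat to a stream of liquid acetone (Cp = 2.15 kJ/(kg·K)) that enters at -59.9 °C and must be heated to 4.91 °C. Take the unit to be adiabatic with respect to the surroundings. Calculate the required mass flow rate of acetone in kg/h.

ṁ_c = 1220 kg/h

Heat released by hot stream: Q = 1150 × 2.30 × (19.6 − -44.9) = 170600 kJ/h
Energy balance on cold side (adiabatic exchanger): Q = ṁ_c·Cp_c·(T_c,out − T_c,in)
ṁ_c = 170600 / [2.15 × (4.91 − -59.9)] = 1224.3 kg/h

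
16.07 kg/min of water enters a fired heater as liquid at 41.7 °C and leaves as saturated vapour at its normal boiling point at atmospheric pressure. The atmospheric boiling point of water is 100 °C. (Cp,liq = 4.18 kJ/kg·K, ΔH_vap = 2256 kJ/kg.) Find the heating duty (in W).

liquid 41.7→100 °C: 243.69 kJ/kg
vaporisation at 100 °C: 2256 kJ/kg
Δh = 243.69 + 2256 = 2499.7 kJ/kg
Q = ṁ·Δh = 16.07 kg/min × 2499.7 kJ/kg = 40170 kJ/min
|Q| = 669.5 kW = 669500 W

Q = 670000 W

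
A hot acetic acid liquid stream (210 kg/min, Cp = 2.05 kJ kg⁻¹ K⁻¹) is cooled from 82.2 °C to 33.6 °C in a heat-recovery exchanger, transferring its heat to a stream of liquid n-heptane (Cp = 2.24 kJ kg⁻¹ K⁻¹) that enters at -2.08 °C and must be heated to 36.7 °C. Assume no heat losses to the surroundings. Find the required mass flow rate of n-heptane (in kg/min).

ṁ_c = 241 kg/min

Heat released by hot stream: Q = 210 × 2.05 × (82.2 − 33.6) = 20922 kJ/min
Energy balance on cold side (adiabatic exchanger): Q = ṁ_c·Cp_c·(T_c,out − T_c,in)
ṁ_c = 20922 / [2.24 × (36.7 − -2.08)] = 240.85 kg/min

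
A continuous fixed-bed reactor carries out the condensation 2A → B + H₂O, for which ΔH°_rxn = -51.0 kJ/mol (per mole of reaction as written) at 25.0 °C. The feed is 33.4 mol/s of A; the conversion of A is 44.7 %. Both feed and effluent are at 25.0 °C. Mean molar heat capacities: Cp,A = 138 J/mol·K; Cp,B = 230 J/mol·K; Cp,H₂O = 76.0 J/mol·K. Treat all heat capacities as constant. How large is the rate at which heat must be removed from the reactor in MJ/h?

Extent of reaction ξ = 0.447 × 33.4 / 2 = 7.4649 mol/s
Reaction term: ξ·ΔH°_rxn = 7.4649 × -51.0 = -380.71 kJ/s
Q = ΔH = -380.71 kJ/s = -380.71 kW
Heat removed = 1370.6 MJ/h

Q_out = 1370 MJ/h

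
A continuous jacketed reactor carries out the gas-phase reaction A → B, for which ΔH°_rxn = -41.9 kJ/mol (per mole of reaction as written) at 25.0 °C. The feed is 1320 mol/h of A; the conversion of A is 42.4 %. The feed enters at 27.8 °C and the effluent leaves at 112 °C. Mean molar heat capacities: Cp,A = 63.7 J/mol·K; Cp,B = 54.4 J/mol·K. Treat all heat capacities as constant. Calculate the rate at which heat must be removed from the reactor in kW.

Extent of reaction ξ = 0.424 × 1320 = 559.68 mol/h
Reaction term: ξ·ΔH°_rxn = 559.68 × -41.9 = -23451 kJ/h
Sensible, feed 27.8→25 °C: -235.44 kJ/h
Outlet flows (mol/h): A 760.32, B 559.68
Sensible, products 25→112 °C: 6862.5 kJ/h
Q = ΔH = -16824 kJ/h = -4.6732 kW
Heat removed = 4.6732 kW

Q_out = 4.67 kW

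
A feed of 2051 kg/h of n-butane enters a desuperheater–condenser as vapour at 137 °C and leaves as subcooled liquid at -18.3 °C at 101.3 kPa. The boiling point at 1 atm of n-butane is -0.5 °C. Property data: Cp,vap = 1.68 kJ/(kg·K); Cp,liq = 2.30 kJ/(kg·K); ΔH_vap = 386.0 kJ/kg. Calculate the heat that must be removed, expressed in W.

vapour 137→-0.5 °C: -231 kJ/kg
condensation at -0.5 °C: -386 kJ/kg
liquid -0.5→-18.3 °C: -40.94 kJ/kg
Δh = -231 + -386 + -40.94 = -657.94 kJ/kg
Q = ṁ·Δh = 2051 kg/h × -657.94 kJ/kg = -1.3494e+06 kJ/h
|Q| = 374.84 kW = 374840 W

Q_c = 375000 W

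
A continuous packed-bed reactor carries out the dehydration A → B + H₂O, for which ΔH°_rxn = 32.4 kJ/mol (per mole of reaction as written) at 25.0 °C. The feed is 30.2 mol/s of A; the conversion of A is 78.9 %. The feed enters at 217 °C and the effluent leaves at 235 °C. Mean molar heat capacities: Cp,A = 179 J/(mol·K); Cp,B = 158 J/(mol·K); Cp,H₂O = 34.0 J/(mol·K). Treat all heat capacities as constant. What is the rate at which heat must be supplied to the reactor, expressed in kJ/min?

Extent of reaction ξ = 0.789 × 30.2 = 23.828 mol/s
Reaction term: ξ·ΔH°_rxn = 23.828 × 32.4 = 772.02 kJ/s
Sensible, feed 217→25 °C: -1037.9 kJ/s
Outlet flows (mol/s): A 6.3722, B 23.828, H₂O 23.828
Sensible, products 25→235 °C: 1200.3 kJ/s
Q = ΔH = 934.38 kJ/s = 934.38 kW
Heat supplied = 56063 kJ/min

Q_in = 56100 kJ/min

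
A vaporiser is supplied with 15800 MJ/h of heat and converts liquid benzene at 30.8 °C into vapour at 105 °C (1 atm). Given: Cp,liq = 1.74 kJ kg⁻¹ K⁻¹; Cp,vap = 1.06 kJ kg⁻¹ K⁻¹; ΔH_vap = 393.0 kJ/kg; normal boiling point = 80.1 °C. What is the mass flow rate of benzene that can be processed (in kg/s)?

Δh = 1.74×(80.1−30.8) + 393.0 + 1.06×(105−80.1) = 505.18 kJ/kg
Q = 15800 MJ/h = 4388.9 kJ/s = 4388.9 kJ/s
ṁ = Q/Δh = 4388.9 / 505.18 = 8.6878 kg/s

ṁ = 8.69 kg/s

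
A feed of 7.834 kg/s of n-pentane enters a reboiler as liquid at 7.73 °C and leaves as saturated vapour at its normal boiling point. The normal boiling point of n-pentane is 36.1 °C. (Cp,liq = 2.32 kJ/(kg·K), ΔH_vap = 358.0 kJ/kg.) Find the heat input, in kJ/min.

Q = 199000 kJ/min

liquid 7.73→36.1 °C: 65.818 kJ/kg
vaporisation at 36.1 °C: 358 kJ/kg
Δh = 65.818 + 358 = 423.82 kJ/kg
Q = ṁ·Δh = 7.834 kg/s × 423.82 kJ/kg = 3320.2 kJ/s
|Q| = 3320.2 kW = 199210 kJ/min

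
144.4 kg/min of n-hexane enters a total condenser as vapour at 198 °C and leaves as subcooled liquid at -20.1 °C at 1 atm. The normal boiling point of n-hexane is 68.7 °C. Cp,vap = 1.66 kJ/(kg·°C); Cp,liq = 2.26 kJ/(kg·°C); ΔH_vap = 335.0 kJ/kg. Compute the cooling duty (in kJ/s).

vapour 198→68.7 °C: -214.64 kJ/kg
condensation at 68.7 °C: -335 kJ/kg
liquid 68.7→-20.1 °C: -200.69 kJ/kg
Δh = -214.64 + -335 + -200.69 = -750.33 kJ/kg
Q = ṁ·Δh = 144.4 kg/min × -750.33 kJ/kg = -108350 kJ/min
|Q| = 1805.8 kW

Q_c = 1810 kJ/s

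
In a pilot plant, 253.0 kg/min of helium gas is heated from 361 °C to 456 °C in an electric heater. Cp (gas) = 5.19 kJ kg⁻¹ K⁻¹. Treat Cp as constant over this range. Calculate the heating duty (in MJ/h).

Q = 7480 MJ/h

Q = ṁ·Cp·ΔT = 253.0 × 5.19 × (456 − 361) = 124740 kJ/min
Converting: 124740 / 60 s = 2079 kW
Heating duty = 7484.5 MJ/h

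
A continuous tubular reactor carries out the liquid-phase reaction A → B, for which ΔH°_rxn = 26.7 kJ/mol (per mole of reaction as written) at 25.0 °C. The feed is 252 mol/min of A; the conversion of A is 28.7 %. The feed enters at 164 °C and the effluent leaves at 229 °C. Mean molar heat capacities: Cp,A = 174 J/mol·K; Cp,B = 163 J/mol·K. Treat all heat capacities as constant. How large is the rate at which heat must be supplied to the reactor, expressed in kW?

Extent of reaction ξ = 0.287 × 252 = 72.324 mol/min
Reaction term: ξ·ΔH°_rxn = 72.324 × 26.7 = 1931.1 kJ/min
Sensible, feed 164→25 °C: -6094.9 kJ/min
Outlet flows (mol/min): A 179.68, B 72.324
Sensible, products 25→229 °C: 8782.7 kJ/min
Q = ΔH = 4618.9 kJ/min = 76.981 kW
Heat supplied = 76.981 kW

Q_in = 77.0 kW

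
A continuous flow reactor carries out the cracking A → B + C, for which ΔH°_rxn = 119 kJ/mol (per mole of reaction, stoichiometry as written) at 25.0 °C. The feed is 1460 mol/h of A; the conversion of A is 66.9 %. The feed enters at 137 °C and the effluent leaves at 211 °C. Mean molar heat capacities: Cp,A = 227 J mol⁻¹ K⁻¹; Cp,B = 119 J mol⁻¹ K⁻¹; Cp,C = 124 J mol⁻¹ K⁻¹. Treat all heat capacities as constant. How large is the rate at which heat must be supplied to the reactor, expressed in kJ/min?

Extent of reaction ξ = 0.669 × 1460 = 976.74 mol/h
Reaction term: ξ·ΔH°_rxn = 976.74 × 119 = 116230 kJ/h
Sensible, feed 137→25 °C: -37119 kJ/h
Outlet flows (mol/h): A 483.26, B 976.74, C 976.74
Sensible, products 25→211 °C: 64551 kJ/h
Q = ΔH = 143660 kJ/h = 39.907 kW
Heat supplied = 2394.4 kJ/min

Q_in = 2390 kJ/min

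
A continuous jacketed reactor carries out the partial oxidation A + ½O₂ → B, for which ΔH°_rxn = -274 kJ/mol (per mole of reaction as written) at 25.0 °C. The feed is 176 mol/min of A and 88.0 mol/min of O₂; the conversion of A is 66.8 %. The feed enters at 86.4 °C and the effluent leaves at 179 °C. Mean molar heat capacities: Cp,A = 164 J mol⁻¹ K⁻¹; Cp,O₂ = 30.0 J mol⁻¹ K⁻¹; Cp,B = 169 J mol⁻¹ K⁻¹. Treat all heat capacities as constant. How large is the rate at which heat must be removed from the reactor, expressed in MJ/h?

Q_out = 1770 MJ/h

Extent of reaction ξ = 0.668 × 176 = 117.57 mol/min
Reaction term: ξ·ΔH°_rxn = 117.57 × -274 = -32214 kJ/min
Sensible, feed 86.4→25 °C: -1934.3 kJ/min
Outlet flows (mol/min): A 58.432, O₂ 29.216, B 117.57
Sensible, products 25→179 °C: 4670.6 kJ/min
Q = ΔH = -29477 kJ/min = -491.29 kW
Heat removed = 1768.6 MJ/h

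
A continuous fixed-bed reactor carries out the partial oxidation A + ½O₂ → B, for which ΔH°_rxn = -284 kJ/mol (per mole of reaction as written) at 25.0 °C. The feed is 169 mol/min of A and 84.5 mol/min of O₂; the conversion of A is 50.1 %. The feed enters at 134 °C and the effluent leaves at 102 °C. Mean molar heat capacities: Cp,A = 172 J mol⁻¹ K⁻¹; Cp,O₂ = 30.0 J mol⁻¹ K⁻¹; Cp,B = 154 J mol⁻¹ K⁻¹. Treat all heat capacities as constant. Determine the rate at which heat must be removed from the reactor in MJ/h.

Q_out = 1520 MJ/h

Extent of reaction ξ = 0.501 × 169 = 84.669 mol/min
Reaction term: ξ·ΔH°_rxn = 84.669 × -284 = -24046 kJ/min
Sensible, feed 134→25 °C: -3444.7 kJ/min
Outlet flows (mol/min): A 84.331, O₂ 42.166, B 84.669
Sensible, products 25→102 °C: 2218.3 kJ/min
Q = ΔH = -25272 kJ/min = -421.21 kW
Heat removed = 1516.3 MJ/h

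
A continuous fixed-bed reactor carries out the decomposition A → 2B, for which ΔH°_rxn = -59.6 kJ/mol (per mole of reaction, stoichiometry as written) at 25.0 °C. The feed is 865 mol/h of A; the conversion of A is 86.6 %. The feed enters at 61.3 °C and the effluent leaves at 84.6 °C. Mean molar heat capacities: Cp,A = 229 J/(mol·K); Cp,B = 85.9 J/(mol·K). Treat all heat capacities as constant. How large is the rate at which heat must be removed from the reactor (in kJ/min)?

Extent of reaction ξ = 0.866 × 865 = 749.09 mol/h
Reaction term: ξ·ΔH°_rxn = 749.09 × -59.6 = -44646 kJ/h
Sensible, feed 61.3→25 °C: -7190.5 kJ/h
Outlet flows (mol/h): A 115.91, B 1498.2
Sensible, products 25→84.6 °C: 9252.1 kJ/h
Q = ΔH = -42584 kJ/h = -11.829 kW
Heat removed = 709.74 kJ/min

Q_out = 710 kJ/min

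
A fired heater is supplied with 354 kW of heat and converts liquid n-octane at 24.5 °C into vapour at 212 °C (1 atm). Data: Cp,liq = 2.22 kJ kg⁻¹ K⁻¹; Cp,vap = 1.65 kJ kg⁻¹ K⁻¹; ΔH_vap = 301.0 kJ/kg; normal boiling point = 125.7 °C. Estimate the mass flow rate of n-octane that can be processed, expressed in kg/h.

ṁ = 1910 kg/h

Δh = 2.22×(125.7−24.5) + 301.0 + 1.65×(212−125.7) = 668.06 kJ/kg
Q = 354 kW = 354 kJ/s = 1.2744e+06 kJ/h
ṁ = Q/Δh = 1.2744e+06 / 668.06 = 1907.6 kg/h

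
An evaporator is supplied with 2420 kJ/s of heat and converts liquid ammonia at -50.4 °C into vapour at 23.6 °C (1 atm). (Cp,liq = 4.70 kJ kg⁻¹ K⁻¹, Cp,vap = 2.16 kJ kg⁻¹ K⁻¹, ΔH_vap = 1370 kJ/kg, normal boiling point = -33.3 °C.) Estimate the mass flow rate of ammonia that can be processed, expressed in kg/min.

ṁ = 92.3 kg/min

Δh = 4.70×(-33.3−-50.4) + 1370 + 2.16×(23.6−-33.3) = 1573.3 kJ/kg
Q = 2420 kJ/s = 2420 kJ/s = 145200 kJ/min
ṁ = Q/Δh = 145200 / 1573.3 = 92.292 kg/min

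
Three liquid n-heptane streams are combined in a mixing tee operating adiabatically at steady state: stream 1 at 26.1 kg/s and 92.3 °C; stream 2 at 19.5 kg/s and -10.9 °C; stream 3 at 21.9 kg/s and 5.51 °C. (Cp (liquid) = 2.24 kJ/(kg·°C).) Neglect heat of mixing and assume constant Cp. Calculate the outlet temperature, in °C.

Energy balance with Q = 0: Σ ṁᵢCp,ᵢ(T_out − Tᵢ) = 0
Σ ṁᵢCp,ᵢTᵢ = 26.1×2.24×92.3 + 19.5×2.24×-10.9 + 21.9×2.24×5.51 = 5190.4
Σ ṁᵢCp,ᵢ = 26.1×2.24 + 19.5×2.24 + 21.9×2.24 = 151.2
T_out = 5190.4 / 151.2 = 34.328 °C

T_out = 34.3 °C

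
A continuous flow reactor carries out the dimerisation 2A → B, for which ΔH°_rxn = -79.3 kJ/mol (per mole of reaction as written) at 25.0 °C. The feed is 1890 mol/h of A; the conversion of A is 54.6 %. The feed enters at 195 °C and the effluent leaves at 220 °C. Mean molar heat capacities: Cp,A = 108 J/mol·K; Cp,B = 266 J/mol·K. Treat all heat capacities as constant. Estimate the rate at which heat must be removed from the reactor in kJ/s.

Q_out = 8.55 kJ/s

Extent of reaction ξ = 0.546 × 1890 / 2 = 515.97 mol/h
Reaction term: ξ·ΔH°_rxn = 515.97 × -79.3 = -40916 kJ/h
Sensible, feed 195→25 °C: -34700 kJ/h
Outlet flows (mol/h): A 858.06, B 515.97
Sensible, products 25→220 °C: 44834 kJ/h
Q = ΔH = -30783 kJ/h = -8.5508 kW
Heat removed = 8.5508 kJ/s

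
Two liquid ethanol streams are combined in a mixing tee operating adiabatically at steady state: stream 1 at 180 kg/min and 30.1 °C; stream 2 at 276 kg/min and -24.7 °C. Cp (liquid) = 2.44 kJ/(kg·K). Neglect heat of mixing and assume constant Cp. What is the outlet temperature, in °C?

T_out = -3.07 °C

No heat crosses the boundary, so H_out = H_in.
T_out = Σ ṁᵢCp,ᵢTᵢ / Σ ṁᵢCp,ᵢ
      = -3414 / 1112.6 = -3.0684 °C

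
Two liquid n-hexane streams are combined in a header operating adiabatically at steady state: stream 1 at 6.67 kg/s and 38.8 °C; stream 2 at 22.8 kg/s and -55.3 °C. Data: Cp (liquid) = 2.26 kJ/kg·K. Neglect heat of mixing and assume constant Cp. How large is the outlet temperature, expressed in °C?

T_out = -34.0 °C

No heat crosses the boundary, so H_out = H_in.
T_out = Σ ṁᵢCp,ᵢTᵢ / Σ ṁᵢCp,ᵢ
      = -2264.6 / 66.602 = -34.002 °C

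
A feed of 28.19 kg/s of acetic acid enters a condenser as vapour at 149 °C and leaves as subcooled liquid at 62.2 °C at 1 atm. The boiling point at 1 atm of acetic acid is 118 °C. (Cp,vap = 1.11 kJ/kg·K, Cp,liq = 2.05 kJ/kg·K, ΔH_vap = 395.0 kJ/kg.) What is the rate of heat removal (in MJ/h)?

Q_c = 55200 MJ/h

vapour 149→118 °C: -34.41 kJ/kg
condensation at 118 °C: -395 kJ/kg
liquid 118→62.2 °C: -114.39 kJ/kg
Δh = -34.41 + -395 + -114.39 = -543.8 kJ/kg
Q = ṁ·Δh = 28.19 kg/s × -543.8 kJ/kg = -15330 kJ/s
|Q| = 15330 kW = 55187 MJ/h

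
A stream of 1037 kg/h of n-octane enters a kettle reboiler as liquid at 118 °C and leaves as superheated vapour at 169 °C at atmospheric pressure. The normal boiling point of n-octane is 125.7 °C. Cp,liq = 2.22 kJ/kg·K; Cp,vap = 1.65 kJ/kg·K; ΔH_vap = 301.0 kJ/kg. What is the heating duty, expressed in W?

Q = 112000 W

liquid 118→125.7 °C: 17.094 kJ/kg
vaporisation at 125.7 °C: 301 kJ/kg
vapour 125.7→169 °C: 71.445 kJ/kg
Δh = 17.094 + 301 + 71.445 = 389.54 kJ/kg
Q = ṁ·Δh = 1037 kg/h × 389.54 kJ/kg = 403950 kJ/h
|Q| = 112.21 kW = 112210 W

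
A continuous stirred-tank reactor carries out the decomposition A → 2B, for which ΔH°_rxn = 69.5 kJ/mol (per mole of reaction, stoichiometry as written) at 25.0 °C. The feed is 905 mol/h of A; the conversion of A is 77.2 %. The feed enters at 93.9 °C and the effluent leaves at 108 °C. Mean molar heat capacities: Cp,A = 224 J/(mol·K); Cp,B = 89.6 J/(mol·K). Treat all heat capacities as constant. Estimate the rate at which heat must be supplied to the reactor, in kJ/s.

Extent of reaction ξ = 0.772 × 905 = 698.66 mol/h
Reaction term: ξ·ΔH°_rxn = 698.66 × 69.5 = 48557 kJ/h
Sensible, feed 93.9→25 °C: -13967 kJ/h
Outlet flows (mol/h): A 206.34, B 1397.3
Sensible, products 25→108 °C: 14228 kJ/h
Q = ΔH = 48817 kJ/h = 13.56 kW
Heat supplied = 13.56 kJ/s

Q_in = 13.6 kJ/s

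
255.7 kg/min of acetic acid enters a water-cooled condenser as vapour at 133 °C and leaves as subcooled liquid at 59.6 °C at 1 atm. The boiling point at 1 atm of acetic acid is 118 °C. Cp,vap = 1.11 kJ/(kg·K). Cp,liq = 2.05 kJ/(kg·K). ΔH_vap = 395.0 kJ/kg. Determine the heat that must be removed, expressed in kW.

Q_c = 2260 kW

vapour 133→118 °C: -16.65 kJ/kg
condensation at 118 °C: -395 kJ/kg
liquid 118→59.6 °C: -119.72 kJ/kg
Δh = -16.65 + -395 + -119.72 = -531.37 kJ/kg
Q = ṁ·Δh = 255.7 kg/min × -531.37 kJ/kg = -135870 kJ/min
|Q| = 2264.5 kW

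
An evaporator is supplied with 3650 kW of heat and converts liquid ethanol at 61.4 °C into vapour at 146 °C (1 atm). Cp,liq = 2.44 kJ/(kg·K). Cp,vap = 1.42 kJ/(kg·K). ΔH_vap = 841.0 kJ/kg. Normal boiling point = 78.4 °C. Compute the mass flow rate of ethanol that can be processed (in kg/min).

ṁ = 224 kg/min

Δh = 2.44×(78.4−61.4) + 841.0 + 1.42×(146−78.4) = 978.47 kJ/kg
Q = 3650 kW = 3650 kJ/s = 219000 kJ/min
ṁ = Q/Δh = 219000 / 978.47 = 223.82 kg/min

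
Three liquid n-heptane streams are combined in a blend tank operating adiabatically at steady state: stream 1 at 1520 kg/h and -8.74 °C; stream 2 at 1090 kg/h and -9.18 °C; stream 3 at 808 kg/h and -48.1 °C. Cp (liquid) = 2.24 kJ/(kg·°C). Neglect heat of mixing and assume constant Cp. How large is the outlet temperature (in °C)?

Adiabatic, steady state ⇒ Σ ṁᵢCp,ᵢ(T_out − Tᵢ) = 0
Σ ṁᵢCp,ᵢTᵢ = 1520×2.24×-8.74 + 1090×2.24×-9.18 + 808×2.24×-48.1 = -139230
Σ ṁᵢCp,ᵢ = 1520×2.24 + 1090×2.24 + 808×2.24 = 7656.3
T_out = -139230 / 7656.3 = -18.185 °C

T_out = -18.2 °C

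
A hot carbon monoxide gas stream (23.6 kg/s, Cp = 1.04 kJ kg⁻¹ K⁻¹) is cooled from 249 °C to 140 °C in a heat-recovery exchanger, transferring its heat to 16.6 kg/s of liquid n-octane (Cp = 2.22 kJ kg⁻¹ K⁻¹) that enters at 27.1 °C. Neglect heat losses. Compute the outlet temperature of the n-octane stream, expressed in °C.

T_c,out = 99.7 °C

Heat released by hot stream: Q = 23.6 × 1.04 × (249 − 140) = 2675.3 kJ/s
Energy balance on cold side (adiabatic exchanger): Q = ṁ_c·Cp_c·(T_c,out − T_c,in)
T_c,out = 27.1 + 2675.3/(16.6 × 2.22) = 99.696 °C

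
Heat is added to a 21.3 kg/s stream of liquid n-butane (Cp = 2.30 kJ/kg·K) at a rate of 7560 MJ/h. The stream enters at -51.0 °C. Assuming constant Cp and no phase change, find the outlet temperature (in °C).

T_out = -8.13 °C

Q = 7560 MJ/h = 2100 kJ/s
ΔT = Q/(ṁ·Cp) = 2100/(21.3×2.30) = 42.866 K
T_out = -51.0 + 42.866 = -8.1341 °C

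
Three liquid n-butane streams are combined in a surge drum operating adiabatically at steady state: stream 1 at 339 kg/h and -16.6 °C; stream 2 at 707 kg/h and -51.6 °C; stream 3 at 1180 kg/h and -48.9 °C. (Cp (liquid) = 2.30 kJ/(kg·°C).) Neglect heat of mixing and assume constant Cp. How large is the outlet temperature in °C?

No heat crosses the boundary, so H_out = H_in.
T_out = Σ ṁᵢCp,ᵢTᵢ / Σ ṁᵢCp,ᵢ
      = -229560 / 5119.8 = -44.839 °C

T_out = -44.8 °C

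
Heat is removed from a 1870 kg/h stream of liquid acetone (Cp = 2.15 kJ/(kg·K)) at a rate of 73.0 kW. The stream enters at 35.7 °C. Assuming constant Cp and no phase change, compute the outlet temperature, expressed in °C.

T_out = -29.7 °C

Q = 73.0 kW = 262800 kJ/h
ΔT = Q/(ṁ·Cp) = 262800/(1870×2.15) = 65.365 K
T_out = 35.7 − 65.365 = -29.665 °C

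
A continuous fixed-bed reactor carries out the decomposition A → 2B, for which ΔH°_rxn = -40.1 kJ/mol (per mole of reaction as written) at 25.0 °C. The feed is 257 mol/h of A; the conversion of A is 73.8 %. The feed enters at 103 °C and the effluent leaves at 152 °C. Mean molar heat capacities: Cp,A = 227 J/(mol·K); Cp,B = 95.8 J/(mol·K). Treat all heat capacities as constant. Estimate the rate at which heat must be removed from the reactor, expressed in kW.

Extent of reaction ξ = 0.738 × 257 = 189.67 mol/h
Reaction term: ξ·ΔH°_rxn = 189.67 × -40.1 = -7605.6 kJ/h
Sensible, feed 103→25 °C: -4550.4 kJ/h
Outlet flows (mol/h): A 67.334, B 379.33
Sensible, products 25→152 °C: 6556.4 kJ/h
Q = ΔH = -5599.7 kJ/h = -1.5555 kW
Heat removed = 1.5555 kW

Q_out = 1.56 kW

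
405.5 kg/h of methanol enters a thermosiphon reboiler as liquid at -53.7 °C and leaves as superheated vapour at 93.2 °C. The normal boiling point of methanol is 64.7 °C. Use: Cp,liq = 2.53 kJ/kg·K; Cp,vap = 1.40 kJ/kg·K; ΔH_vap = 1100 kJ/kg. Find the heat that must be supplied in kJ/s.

liquid -53.7→64.7 °C: 299.55 kJ/kg
vaporisation at 64.7 °C: 1100 kJ/kg
vapour 64.7→93.2 °C: 39.9 kJ/kg
Δh = 299.55 + 1100 + 39.9 = 1439.5 kJ/kg
Q = ṁ·Δh = 405.5 kg/h × 1439.5 kJ/kg = 583700 kJ/h
|Q| = 162.14 kW

Q = 162 kJ/s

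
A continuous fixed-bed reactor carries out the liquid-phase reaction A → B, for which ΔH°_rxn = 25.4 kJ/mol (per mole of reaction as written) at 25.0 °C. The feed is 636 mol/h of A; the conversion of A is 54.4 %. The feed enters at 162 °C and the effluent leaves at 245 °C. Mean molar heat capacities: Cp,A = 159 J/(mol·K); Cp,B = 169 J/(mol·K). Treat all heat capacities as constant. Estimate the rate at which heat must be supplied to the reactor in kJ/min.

Extent of reaction ξ = 0.544 × 636 = 345.98 mol/h
Reaction term: ξ·ΔH°_rxn = 345.98 × 25.4 = 8788 kJ/h
Sensible, feed 162→25 °C: -13854 kJ/h
Outlet flows (mol/h): A 290.02, B 345.98
Sensible, products 25→245 °C: 23008 kJ/h
Q = ΔH = 17942 kJ/h = 4.984 kW
Heat supplied = 299.04 kJ/min

Q_in = 299 kJ/min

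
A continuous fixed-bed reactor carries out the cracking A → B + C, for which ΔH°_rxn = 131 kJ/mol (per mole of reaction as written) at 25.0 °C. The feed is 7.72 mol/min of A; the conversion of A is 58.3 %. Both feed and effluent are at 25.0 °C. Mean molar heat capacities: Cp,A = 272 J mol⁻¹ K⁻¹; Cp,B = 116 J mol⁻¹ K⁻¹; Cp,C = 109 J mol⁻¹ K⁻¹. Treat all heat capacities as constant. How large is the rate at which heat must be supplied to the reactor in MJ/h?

Extent of reaction ξ = 0.583 × 7.72 = 4.5008 mol/min
Reaction term: ξ·ΔH°_rxn = 4.5008 × 131 = 589.6 kJ/min
Q = ΔH = 589.6 kJ/min = 9.8267 kW
Heat supplied = 35.376 MJ/h

Q_in = 35.4 MJ/h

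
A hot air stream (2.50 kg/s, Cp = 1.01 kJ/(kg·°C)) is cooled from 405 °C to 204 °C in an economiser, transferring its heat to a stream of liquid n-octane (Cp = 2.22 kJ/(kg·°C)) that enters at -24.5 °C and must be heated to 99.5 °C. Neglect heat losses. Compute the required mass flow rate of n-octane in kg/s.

ṁ_c = 1.84 kg/s

Heat released by hot stream: Q = 2.50 × 1.01 × (405 − 204) = 507.52 kJ/s
Energy balance on cold side (adiabatic exchanger): Q = ṁ_c·Cp_c·(T_c,out − T_c,in)
ṁ_c = 507.52 / [2.22 × (99.5 − -24.5)] = 1.8437 kg/s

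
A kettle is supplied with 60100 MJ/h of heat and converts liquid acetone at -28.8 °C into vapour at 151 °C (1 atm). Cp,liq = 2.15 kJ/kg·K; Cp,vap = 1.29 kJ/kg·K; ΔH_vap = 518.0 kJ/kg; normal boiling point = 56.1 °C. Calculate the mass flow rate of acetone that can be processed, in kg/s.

Δh = 2.15×(56.1−-28.8) + 518.0 + 1.29×(151−56.1) = 822.96 kJ/kg
Q = 60100 MJ/h = 16694 kJ/s = 16694 kJ/s
ṁ = Q/Δh = 16694 / 822.96 = 20.286 kg/s

ṁ = 20.3 kg/s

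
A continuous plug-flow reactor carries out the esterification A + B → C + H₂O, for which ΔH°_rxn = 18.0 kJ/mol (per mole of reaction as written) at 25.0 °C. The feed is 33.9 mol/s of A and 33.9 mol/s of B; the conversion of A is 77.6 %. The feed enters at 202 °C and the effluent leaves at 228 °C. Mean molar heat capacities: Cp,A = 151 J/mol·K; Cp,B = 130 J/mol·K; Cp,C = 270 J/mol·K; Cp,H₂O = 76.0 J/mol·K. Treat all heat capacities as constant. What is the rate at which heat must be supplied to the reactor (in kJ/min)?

Extent of reaction ξ = 0.776 × 33.9 = 26.306 mol/s
Reaction term: ξ·ΔH°_rxn = 26.306 × 18.0 = 473.52 kJ/s
Sensible, feed 202→25 °C: -1686.1 kJ/s
Outlet flows (mol/s): A 7.5936, B 7.5936, C 26.306, H₂O 26.306
Sensible, products 25→228 °C: 2280.9 kJ/s
Q = ΔH = 1068.3 kJ/s = 1068.3 kW
Heat supplied = 64098 kJ/min

Q_in = 64100 kJ/min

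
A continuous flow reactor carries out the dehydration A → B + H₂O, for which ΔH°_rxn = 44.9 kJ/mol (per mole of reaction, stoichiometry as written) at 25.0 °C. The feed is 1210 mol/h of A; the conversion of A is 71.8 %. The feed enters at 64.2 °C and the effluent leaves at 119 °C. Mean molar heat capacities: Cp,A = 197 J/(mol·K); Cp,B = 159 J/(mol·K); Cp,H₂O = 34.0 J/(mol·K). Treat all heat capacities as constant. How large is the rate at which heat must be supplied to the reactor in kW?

Q_in = 14.4 kW

Extent of reaction ξ = 0.718 × 1210 = 868.78 mol/h
Reaction term: ξ·ΔH°_rxn = 868.78 × 44.9 = 39008 kJ/h
Sensible, feed 64.2→25 °C: -9344.1 kJ/h
Outlet flows (mol/h): A 341.22, B 868.78, H₂O 868.78
Sensible, products 25→119 °C: 22080 kJ/h
Q = ΔH = 51744 kJ/h = 14.373 kW
Heat supplied = 14.373 kW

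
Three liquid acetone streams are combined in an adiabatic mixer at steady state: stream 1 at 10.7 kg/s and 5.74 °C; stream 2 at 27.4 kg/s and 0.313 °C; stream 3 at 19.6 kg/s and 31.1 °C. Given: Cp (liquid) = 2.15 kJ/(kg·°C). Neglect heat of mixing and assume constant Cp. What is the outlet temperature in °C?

No heat crosses the boundary, so H_out = H_in.
Σ ṁᵢCp,ᵢTᵢ = 10.7×2.15×5.74 + 27.4×2.15×0.313 + 19.6×2.15×31.1 = 1461
Σ ṁᵢCp,ᵢ = 10.7×2.15 + 27.4×2.15 + 19.6×2.15 = 124.05
T_out = 1461 / 124.05 = 11.777 °C

T_out = 11.8 °C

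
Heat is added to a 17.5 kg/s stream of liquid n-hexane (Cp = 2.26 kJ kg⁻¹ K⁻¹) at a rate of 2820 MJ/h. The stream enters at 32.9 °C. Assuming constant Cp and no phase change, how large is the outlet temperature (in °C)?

Q = 2820 MJ/h = 783.33 kJ/s
ΔT = Q/(ṁ·Cp) = 783.33/(17.5×2.26) = 19.806 K
T_out = 32.9 + 19.806 = 52.706 °C

T_out = 52.7 °C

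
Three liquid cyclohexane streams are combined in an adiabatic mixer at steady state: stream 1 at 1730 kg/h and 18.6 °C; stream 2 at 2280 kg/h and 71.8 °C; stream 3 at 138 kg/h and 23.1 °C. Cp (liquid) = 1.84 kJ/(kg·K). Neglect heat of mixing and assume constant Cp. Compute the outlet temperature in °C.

Energy balance with Q = 0: Σ ṁᵢCp,ᵢ(T_out − Tᵢ) = 0
Σ ṁᵢCp,ᵢTᵢ = 1730×1.84×18.6 + 2280×1.84×71.8 + 138×1.84×23.1 = 366290
Σ ṁᵢCp,ᵢ = 1730×1.84 + 2280×1.84 + 138×1.84 = 7632.3
T_out = 366290 / 7632.3 = 47.992 °C

T_out = 48.0 °C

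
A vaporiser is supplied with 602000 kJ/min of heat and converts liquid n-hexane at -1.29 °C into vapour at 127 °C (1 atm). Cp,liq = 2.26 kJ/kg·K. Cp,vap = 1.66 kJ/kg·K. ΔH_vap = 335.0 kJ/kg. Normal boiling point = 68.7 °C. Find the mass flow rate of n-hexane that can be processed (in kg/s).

Δh = 2.26×(68.7−-1.29) + 335.0 + 1.66×(127−68.7) = 589.96 kJ/kg
Q = 602000 kJ/min = 10033 kJ/s = 10033 kJ/s
ṁ = Q/Δh = 10033 / 589.96 = 17.007 kg/s

ṁ = 17.0 kg/s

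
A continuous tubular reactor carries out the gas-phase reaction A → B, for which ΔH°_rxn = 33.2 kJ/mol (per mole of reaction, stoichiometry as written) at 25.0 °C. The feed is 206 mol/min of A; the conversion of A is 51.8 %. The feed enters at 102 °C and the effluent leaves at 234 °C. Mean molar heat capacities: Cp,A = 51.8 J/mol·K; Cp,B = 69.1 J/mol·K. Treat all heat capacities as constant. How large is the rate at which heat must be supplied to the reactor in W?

Q_in = 89000 W

Extent of reaction ξ = 0.518 × 206 = 106.71 mol/min
Reaction term: ξ·ΔH°_rxn = 106.71 × 33.2 = 3542.7 kJ/min
Sensible, feed 102→25 °C: -821.65 kJ/min
Outlet flows (mol/min): A 99.292, B 106.71
Sensible, products 25→234 °C: 2616 kJ/min
Q = ΔH = 5337.1 kJ/min = 88.951 kW
Heat supplied = 88951 W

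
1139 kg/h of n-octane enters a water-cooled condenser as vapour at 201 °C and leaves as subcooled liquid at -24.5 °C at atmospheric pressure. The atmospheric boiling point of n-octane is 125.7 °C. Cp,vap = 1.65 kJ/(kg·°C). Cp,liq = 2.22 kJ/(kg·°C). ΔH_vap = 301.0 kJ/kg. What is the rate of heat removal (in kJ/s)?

Q_c = 240 kJ/s

vapour 201→125.7 °C: -124.24 kJ/kg
condensation at 125.7 °C: -301 kJ/kg
liquid 125.7→-24.5 °C: -333.44 kJ/kg
Δh = -124.24 + -301 + -333.44 = -758.69 kJ/kg
Q = ṁ·Δh = 1139 kg/h × -758.69 kJ/kg = -864150 kJ/h
|Q| = 240.04 kW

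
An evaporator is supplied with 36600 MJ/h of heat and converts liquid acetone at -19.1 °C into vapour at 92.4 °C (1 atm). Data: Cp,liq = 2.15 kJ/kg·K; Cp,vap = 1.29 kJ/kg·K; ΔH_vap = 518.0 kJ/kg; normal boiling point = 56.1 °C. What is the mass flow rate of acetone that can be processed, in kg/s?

ṁ = 14.0 kg/s

Δh = 2.15×(56.1−-19.1) + 518.0 + 1.29×(92.4−56.1) = 726.51 kJ/kg
Q = 36600 MJ/h = 10167 kJ/s = 10167 kJ/s
ṁ = Q/Δh = 10167 / 726.51 = 13.994 kg/s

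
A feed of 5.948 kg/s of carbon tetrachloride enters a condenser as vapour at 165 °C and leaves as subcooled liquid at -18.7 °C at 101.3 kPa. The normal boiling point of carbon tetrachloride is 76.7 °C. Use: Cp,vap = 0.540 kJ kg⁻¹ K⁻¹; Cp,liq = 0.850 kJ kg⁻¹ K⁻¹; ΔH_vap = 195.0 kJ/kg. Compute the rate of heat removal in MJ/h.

vapour 165→76.7 °C: -47.682 kJ/kg
condensation at 76.7 °C: -195 kJ/kg
liquid 76.7→-18.7 °C: -81.09 kJ/kg
Δh = -47.682 + -195 + -81.09 = -323.77 kJ/kg
Q = ṁ·Δh = 5.948 kg/s × -323.77 kJ/kg = -1925.8 kJ/s
|Q| = 1925.8 kW = 6932.9 MJ/h

Q_c = 6930 MJ/h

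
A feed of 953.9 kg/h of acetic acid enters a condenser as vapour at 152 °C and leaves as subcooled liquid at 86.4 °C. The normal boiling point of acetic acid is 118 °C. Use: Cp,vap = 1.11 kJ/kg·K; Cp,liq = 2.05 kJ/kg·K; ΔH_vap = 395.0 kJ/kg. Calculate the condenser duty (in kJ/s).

vapour 152→118 °C: -37.74 kJ/kg
condensation at 118 °C: -395 kJ/kg
liquid 118→86.4 °C: -64.78 kJ/kg
Δh = -37.74 + -395 + -64.78 = -497.52 kJ/kg
Q = ṁ·Δh = 953.9 kg/h × -497.52 kJ/kg = -474580 kJ/h
|Q| = 131.83 kW

Q_c = 132 kJ/s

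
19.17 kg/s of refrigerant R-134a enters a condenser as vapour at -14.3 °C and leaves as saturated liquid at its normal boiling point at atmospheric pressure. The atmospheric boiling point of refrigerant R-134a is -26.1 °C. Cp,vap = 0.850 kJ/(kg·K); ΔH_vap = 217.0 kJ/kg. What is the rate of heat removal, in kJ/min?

vapour -14.3→-26.1 °C: -10.03 kJ/kg
condensation at -26.1 °C: -217 kJ/kg
Δh = -10.03 + -217 = -227.03 kJ/kg
Q = ṁ·Δh = 19.17 kg/s × -227.03 kJ/kg = -4352.2 kJ/s
|Q| = 4352.2 kW = 261130 kJ/min

Q_c = 261000 kJ/min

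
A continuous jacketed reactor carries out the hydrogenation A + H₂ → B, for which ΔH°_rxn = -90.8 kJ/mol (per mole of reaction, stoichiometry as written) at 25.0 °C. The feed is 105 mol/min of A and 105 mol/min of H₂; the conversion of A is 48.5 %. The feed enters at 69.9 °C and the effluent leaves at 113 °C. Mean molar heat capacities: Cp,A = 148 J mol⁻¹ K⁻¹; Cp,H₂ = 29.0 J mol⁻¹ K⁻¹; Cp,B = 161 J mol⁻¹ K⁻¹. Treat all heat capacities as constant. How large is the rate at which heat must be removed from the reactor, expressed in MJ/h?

Q_out = 234 MJ/h

Extent of reaction ξ = 0.485 × 105 = 50.925 mol/min
Reaction term: ξ·ΔH°_rxn = 50.925 × -90.8 = -4624 kJ/min
Sensible, feed 69.9→25 °C: -834.47 kJ/min
Outlet flows (mol/min): A 54.075, H₂ 54.075, B 50.925
Sensible, products 25→113 °C: 1563.8 kJ/min
Q = ΔH = -3894.7 kJ/min = -64.911 kW
Heat removed = 233.68 MJ/h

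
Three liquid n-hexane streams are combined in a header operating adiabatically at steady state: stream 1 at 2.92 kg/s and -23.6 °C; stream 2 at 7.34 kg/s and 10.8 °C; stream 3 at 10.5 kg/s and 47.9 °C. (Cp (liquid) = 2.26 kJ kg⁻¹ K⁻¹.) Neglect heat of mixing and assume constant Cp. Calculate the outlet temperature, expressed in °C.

T_out = 24.7 °C

Adiabatic, steady state ⇒ Σ ṁᵢCp,ᵢ(T_out − Tᵢ) = 0
T_out = Σ ṁᵢCp,ᵢTᵢ / Σ ṁᵢCp,ᵢ
      = 1160.1 / 46.918 = 24.726 °C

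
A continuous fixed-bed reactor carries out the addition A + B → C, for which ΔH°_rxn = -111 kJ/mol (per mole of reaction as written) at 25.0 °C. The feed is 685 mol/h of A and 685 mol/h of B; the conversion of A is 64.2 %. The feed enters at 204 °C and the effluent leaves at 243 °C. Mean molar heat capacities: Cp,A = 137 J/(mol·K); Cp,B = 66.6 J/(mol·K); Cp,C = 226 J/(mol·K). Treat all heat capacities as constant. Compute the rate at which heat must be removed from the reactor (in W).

Extent of reaction ξ = 0.642 × 685 = 439.77 mol/h
Reaction term: ξ·ΔH°_rxn = 439.77 × -111 = -48814 kJ/h
Sensible, feed 204→25 °C: -24964 kJ/h
Outlet flows (mol/h): A 245.23, B 245.23, C 439.77
Sensible, products 25→243 °C: 32551 kJ/h
Q = ΔH = -41228 kJ/h = -11.452 kW
Heat removed = 11452 W

Q_out = 11500 W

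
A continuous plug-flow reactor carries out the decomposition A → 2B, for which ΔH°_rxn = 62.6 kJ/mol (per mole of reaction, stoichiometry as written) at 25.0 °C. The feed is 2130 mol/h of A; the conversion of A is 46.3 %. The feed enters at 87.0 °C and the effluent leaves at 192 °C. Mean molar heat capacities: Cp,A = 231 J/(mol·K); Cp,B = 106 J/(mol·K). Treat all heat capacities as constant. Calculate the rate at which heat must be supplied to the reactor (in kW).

Extent of reaction ξ = 0.463 × 2130 = 986.19 mol/h
Reaction term: ξ·ΔH°_rxn = 986.19 × 62.6 = 61735 kJ/h
Sensible, feed 87.0→25 °C: -30506 kJ/h
Outlet flows (mol/h): A 1143.8, B 1972.4
Sensible, products 25→192 °C: 79040 kJ/h
Q = ΔH = 110270 kJ/h = 30.63 kW
Heat supplied = 30.63 kW

Q_in = 30.6 kW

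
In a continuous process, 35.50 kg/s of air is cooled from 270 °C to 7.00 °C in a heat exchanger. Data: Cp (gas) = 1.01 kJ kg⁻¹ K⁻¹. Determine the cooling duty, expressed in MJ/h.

Q = ṁ·Cp·ΔT = 35.50 × 1.01 × (7.00 − 270) = -9429.9 kJ/s
Cooling duty = 33948 MJ/h

Q_c = 33900 MJ/h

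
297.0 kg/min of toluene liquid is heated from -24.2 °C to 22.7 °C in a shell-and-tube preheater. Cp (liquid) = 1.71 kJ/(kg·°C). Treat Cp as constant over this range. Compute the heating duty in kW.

Q = ṁ·Cp·ΔT = 297.0 × 1.71 × (22.7 − -24.2) = 23819 kJ/min
Converting: 23819 / 60 s = 396.99 kW

Q = 397 kW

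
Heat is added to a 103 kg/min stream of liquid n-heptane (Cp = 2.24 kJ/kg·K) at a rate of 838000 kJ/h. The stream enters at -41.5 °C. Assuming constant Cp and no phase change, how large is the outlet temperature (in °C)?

T_out = 19.0 °C

Q = 838000 kJ/h = 13967 kJ/min
ΔT = Q/(ṁ·Cp) = 13967/(103×2.24) = 60.535 K
T_out = -41.5 + 60.535 = 19.035 °C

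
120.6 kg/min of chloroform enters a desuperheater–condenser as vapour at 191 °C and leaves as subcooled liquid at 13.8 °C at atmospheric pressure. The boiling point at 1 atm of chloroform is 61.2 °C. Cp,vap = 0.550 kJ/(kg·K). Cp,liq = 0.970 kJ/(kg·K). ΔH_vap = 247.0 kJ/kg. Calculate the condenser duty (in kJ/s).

vapour 191→61.2 °C: -71.39 kJ/kg
condensation at 61.2 °C: -247 kJ/kg
liquid 61.2→13.8 °C: -45.978 kJ/kg
Δh = -71.39 + -247 + -45.978 = -364.37 kJ/kg
Q = ṁ·Δh = 120.6 kg/min × -364.37 kJ/kg = -43943 kJ/min
|Q| = 732.38 kW

Q_c = 732 kJ/s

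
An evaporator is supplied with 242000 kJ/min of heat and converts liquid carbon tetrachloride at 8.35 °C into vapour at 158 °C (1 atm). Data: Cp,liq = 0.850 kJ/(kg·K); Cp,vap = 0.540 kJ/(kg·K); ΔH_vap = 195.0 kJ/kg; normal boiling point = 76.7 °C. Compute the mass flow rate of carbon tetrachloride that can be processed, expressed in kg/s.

Δh = 0.850×(76.7−8.35) + 195.0 + 0.540×(158−76.7) = 297 kJ/kg
Q = 242000 kJ/min = 4033.3 kJ/s = 4033.3 kJ/s
ṁ = Q/Δh = 4033.3 / 297 = 13.58 kg/s

ṁ = 13.6 kg/s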